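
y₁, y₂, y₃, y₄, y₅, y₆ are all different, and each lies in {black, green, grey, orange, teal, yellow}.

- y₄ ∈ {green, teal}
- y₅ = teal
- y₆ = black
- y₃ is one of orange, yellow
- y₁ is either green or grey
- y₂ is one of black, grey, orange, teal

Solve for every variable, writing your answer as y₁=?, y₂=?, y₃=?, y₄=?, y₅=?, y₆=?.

y₅ must be teal (only option left). Eliminate teal elsewhere: y₂, y₄.
y₆ has just one choice, so y₆ = black. So y₂ can't be black.
y₄'s domain is down to {green}, so y₄ = green. Strike green from y₁.
That leaves y₁ = grey. So y₂ can't be grey.
y₂'s domain is down to {orange}, so y₂ = orange. Strike orange from y₃.
y₃'s domain is down to {yellow}, so y₃ = yellow.

y₁=grey, y₂=orange, y₃=yellow, y₄=green, y₅=teal, y₆=black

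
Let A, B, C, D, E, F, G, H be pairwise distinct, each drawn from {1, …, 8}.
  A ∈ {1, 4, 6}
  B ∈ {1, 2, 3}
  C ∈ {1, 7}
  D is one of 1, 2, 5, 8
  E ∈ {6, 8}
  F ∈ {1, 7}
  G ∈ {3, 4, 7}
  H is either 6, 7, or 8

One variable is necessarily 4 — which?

A

The 8 variables draw from only 8 values {1, 2, 3, 4, 5, 6, 7, 8}, so each is used; only D can be 5, hence D = 5.
The 7 still-open variables draw from only 7 values {1, 2, 3, 4, 6, 7, 8}, so each is used; only B can be 2, hence B = 2.
The 6 still-open variables together cover exactly {1, 3, 4, 6, 7, 8} — 6 values for 6 variables — and 3 appears only in G's list, so G = 3.
Among the 5 still-open variables, 4 fits only A (and all 5 values in {1, 4, 6, 7, 8} must be used), so A = 4.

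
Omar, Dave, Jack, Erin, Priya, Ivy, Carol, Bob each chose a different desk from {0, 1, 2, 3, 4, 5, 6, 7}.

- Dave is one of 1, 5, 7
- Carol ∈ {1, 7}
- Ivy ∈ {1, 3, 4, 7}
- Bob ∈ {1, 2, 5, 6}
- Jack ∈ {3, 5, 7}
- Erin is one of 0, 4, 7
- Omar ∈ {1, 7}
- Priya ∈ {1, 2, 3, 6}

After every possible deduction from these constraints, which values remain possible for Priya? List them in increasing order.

2, 6

The 8 variables draw from only 8 values {0, 1, 2, 3, 4, 5, 6, 7}, so each is used; only Erin can be 0, hence Erin = 0.
The 7 still-open variables together cover exactly {1, 2, 3, 4, 5, 6, 7} — 7 values for 7 variables — and 4 appears only in Ivy's list, so Ivy = 4.
Omar and Carol share exactly the 2 values {1, 7}; by pigeonhole those values go to them, so strike 1, 7 from Dave, Jack, Priya, Bob.
Dave has just one choice, so Dave = 5. Eliminate 5 elsewhere: Jack, Bob.
Jack's domain is down to {3}, so Jack = 3. Remove 3 from Priya.
No further eliminations apply; Priya can still be any of 2, 6.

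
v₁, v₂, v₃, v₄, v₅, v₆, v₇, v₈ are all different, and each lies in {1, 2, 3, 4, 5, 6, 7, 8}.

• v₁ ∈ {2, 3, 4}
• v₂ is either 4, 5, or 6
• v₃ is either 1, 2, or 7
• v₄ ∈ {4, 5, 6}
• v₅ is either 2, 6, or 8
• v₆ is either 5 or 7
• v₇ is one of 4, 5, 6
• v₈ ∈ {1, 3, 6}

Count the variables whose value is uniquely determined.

2

Among the 8 variables, 8 fits only v₅ (and all 8 values in {1, 2, 3, 4, 5, 6, 7, 8} must be used), so v₅ = 8.
The 3 variables v₂, v₄, v₇ are confined to {4, 5, 6}, which locks those values in; drop them from v₁, v₆, v₈.
v₆ has just one choice, so v₆ = 7. So v₃ can't be 7.
Determined: v₅=8, v₆=7. The other variables each still have more than one consistent value. That makes 2.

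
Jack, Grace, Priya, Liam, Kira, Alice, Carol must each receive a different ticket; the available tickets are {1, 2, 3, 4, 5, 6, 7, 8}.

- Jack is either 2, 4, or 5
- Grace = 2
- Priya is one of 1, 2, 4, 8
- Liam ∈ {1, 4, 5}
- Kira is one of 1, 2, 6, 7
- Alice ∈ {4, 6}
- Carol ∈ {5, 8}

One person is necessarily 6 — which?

Grace has just one choice, so Grace = 2. Eliminate 2 elsewhere: Jack, Priya, Kira.
The 6 still-open variables together cover exactly {1, 4, 5, 6, 7, 8} — 6 values for 6 variables — and 7 appears only in Kira's list, so Kira = 7.
Among the 5 still-open variables, 6 fits only Alice (and all 5 values in {1, 4, 5, 6, 8} must be used), so Alice = 6.

Alice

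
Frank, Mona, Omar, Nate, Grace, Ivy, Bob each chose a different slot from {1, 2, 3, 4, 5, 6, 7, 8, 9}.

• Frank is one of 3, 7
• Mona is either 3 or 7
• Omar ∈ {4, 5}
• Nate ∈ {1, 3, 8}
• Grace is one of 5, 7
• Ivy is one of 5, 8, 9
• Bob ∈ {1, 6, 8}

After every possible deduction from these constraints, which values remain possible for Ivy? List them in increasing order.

Frank and Mona between them cover only {3, 7} — a naked pair. Remove those values from Nate, Grace.
Grace has just one choice, so Grace = 5. Eliminate 5 elsewhere: Omar, Ivy.
That leaves Omar = 4.
No further eliminations apply; Ivy can still be any of 8, 9.

8, 9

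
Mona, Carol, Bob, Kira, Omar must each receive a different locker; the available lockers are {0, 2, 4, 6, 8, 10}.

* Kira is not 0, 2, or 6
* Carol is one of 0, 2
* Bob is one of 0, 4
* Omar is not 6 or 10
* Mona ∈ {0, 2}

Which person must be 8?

The 5 variables draw from only 5 values {0, 2, 4, 8, 10}, so each is used; only Kira can be 10, hence Kira = 10.
The 4 still-open variables draw from only 4 values {0, 2, 4, 8}, so each is used; only Omar can be 8, hence Omar = 8.

Omar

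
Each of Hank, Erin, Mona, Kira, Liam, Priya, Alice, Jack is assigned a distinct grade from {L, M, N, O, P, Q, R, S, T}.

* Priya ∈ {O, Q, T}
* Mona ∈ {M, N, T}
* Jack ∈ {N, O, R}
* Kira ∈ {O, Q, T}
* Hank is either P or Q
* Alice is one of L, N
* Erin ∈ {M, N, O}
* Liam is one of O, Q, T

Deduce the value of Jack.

Among the 8 variables, L fits only Alice (and all 8 values in {L, M, N, O, P, Q, R, T} must be used), so Alice = L.
Among the 7 still-open variables, P fits only Hank (and all 7 values in {M, N, O, P, Q, R, T} must be used), so Hank = P.
The 6 still-open variables together cover exactly {M, N, O, Q, R, T} — 6 values for 6 variables — and R appears only in Jack's list, so Jack = R.

R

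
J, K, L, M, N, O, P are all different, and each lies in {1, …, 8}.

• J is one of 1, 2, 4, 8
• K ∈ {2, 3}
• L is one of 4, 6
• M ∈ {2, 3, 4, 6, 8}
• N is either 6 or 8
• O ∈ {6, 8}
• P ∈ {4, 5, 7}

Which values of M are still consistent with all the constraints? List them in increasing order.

The 2 variables N and O are confined to {6, 8}, which locks those values in; drop them from J, L, M.
That leaves L = 4. Eliminate 4 elsewhere: J, M, P.
K and M between them cover only {2, 3} — a naked pair. Remove those values from J.
That leaves J = 1.
No further eliminations apply; M can still be any of 2, 3.

2, 3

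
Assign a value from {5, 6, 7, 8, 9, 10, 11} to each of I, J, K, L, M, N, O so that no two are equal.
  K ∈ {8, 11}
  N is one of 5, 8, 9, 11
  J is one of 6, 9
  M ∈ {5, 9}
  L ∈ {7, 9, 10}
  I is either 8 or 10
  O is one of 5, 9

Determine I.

10

Among the 7 variables, 6 fits only J (and all 7 values in {5, 6, 7, 8, 9, 10, 11} must be used), so J = 6.
The 6 still-open variables together cover exactly {5, 7, 8, 9, 10, 11} — 6 values for 6 variables — and 7 appears only in L's list, so L = 7.
The 5 still-open variables draw from only 5 values {5, 8, 9, 10, 11}, so each is used; only I can be 10, hence I = 10.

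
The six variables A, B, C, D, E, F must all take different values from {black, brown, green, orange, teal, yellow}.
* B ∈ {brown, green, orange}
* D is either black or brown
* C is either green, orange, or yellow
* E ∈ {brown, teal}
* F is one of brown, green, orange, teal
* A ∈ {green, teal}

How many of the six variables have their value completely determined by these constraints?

Among the 6 variables, black fits only D (and all 6 values in {black, brown, green, orange, teal, yellow} must be used), so D = black.
The 5 still-open variables together cover exactly {brown, green, orange, teal, yellow} — 5 values for 5 variables — and yellow appears only in C's list, so C = yellow.
Determined: C=yellow, D=black. The other variables each still have more than one consistent value. That makes 2.

2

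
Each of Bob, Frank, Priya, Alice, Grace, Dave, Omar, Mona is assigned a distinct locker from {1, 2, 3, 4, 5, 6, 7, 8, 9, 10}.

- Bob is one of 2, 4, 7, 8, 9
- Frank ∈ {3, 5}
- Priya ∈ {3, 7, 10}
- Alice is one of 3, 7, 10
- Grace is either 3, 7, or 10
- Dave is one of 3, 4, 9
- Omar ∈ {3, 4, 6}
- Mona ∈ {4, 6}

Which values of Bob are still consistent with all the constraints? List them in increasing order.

The 3 variables Priya, Alice, Grace are confined to {3, 7, 10}, which locks those values in; drop them from Bob, Frank, Dave, Omar.
Frank's domain is down to {5}, so Frank = 5.
Omar and Mona between them cover only {4, 6} — a naked pair. Remove those values from Bob, Dave.
That leaves Dave = 9. Eliminate 9 elsewhere: Bob.
No further eliminations apply; Bob can still be any of 2, 8.

2, 8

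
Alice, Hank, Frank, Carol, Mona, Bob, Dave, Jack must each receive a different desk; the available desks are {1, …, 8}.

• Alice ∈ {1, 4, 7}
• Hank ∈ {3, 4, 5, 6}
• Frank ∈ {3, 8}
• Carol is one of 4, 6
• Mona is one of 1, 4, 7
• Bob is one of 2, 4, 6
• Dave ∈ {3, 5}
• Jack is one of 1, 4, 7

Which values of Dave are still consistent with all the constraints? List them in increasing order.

The 8 variables draw from only 8 values {1, 2, 3, 4, 5, 6, 7, 8}, so each is used; only Bob can be 2, hence Bob = 2.
The 7 still-open variables together cover exactly {1, 3, 4, 5, 6, 7, 8} — 7 values for 7 variables — and 8 appears only in Frank's list, so Frank = 8.
Alice, Mona, Jack between them cover only {1, 4, 7} — a naked triple. Remove those values from Hank, Carol.
Carol must be 6 (only option left). Strike 6 from Hank.
No further eliminations apply; Dave can still be any of 3, 5.

3, 5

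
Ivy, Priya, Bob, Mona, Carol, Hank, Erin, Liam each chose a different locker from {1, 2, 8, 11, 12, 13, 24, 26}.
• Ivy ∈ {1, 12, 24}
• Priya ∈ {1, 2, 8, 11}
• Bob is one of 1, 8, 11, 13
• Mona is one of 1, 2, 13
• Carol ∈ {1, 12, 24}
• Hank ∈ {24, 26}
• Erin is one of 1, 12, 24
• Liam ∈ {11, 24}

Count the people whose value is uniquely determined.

2

The 8 variables together cover exactly {1, 2, 8, 11, 12, 13, 24, 26} — 8 values for 8 variables — and 26 appears only in Hank's list, so Hank = 26.
Ivy, Carol, Erin share exactly the 3 values {1, 12, 24}; by pigeonhole those values go to them, so strike 1, 12, 24 from Priya, Bob, Mona, Liam.
Liam's domain is down to {11}, so Liam = 11. So Priya, Bob can't be 11.
Determined: Hank=26, Liam=11. The other people each still have more than one consistent value. That makes 2.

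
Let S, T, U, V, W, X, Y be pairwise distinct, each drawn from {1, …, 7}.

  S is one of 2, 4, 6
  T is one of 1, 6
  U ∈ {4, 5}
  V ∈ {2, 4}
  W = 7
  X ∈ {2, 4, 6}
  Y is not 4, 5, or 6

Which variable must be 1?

W's domain is down to {7}, so W = 7. So Y can't be 7.
The 6 still-open variables draw from only 6 values {1, 2, 3, 4, 5, 6}, so each is used; only Y can be 3, hence Y = 3.
The 5 still-open variables together cover exactly {1, 2, 4, 5, 6} — 5 values for 5 variables — and 1 appears only in T's list, so T = 1.

T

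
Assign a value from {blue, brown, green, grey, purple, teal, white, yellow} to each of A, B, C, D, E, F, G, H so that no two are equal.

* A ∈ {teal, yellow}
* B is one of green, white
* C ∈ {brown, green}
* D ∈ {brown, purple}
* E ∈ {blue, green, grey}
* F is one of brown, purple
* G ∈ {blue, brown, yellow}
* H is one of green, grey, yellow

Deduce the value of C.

green

Among the 8 variables, teal fits only A (and all 8 values in {blue, brown, green, grey, purple, teal, white, yellow} must be used), so A = teal.
Among the 7 still-open variables, white fits only B (and all 7 values in {blue, brown, green, grey, purple, white, yellow} must be used), so B = white.
D and F between them cover only {brown, purple} — a naked pair. Remove those values from C, G.
So C = green.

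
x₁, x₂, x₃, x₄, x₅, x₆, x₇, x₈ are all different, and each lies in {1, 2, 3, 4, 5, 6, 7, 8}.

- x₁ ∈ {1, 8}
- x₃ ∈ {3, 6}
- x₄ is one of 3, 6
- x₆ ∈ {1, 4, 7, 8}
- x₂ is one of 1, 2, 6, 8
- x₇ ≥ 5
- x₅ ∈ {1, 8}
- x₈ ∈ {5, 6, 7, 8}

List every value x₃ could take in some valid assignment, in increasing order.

The 8 variables draw from only 8 values {1, 2, 3, 4, 5, 6, 7, 8}, so each is used; only x₂ can be 2, hence x₂ = 2.
The 7 still-open variables draw from only 7 values {1, 3, 4, 5, 6, 7, 8}, so each is used; only x₆ can be 4, hence x₆ = 4.
The 2 variables x₁ and x₅ are confined to {1, 8}, which locks those values in; drop them from x₇, x₈.
The 2 variables x₃ and x₄ are confined to {3, 6}, which locks those values in; drop them from x₇, x₈.
No further eliminations apply; x₃ can still be any of 3, 6.

3, 6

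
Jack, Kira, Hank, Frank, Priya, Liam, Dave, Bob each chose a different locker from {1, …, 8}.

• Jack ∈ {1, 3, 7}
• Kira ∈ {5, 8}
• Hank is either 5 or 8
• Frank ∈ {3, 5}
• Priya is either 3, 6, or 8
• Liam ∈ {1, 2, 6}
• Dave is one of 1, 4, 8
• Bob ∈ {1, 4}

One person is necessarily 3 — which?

The 8 variables together cover exactly {1, 2, 3, 4, 5, 6, 7, 8} — 8 values for 8 variables — and 2 appears only in Liam's list, so Liam = 2.
The 7 still-open variables draw from only 7 values {1, 3, 4, 5, 6, 7, 8}, so each is used; only Priya can be 6, hence Priya = 6.
The 6 still-open variables together cover exactly {1, 3, 4, 5, 7, 8} — 6 values for 6 variables — and 7 appears only in Jack's list, so Jack = 7.
The 5 still-open variables draw from only 5 values {1, 3, 4, 5, 8}, so each is used; only Frank can be 3, hence Frank = 3.

Frank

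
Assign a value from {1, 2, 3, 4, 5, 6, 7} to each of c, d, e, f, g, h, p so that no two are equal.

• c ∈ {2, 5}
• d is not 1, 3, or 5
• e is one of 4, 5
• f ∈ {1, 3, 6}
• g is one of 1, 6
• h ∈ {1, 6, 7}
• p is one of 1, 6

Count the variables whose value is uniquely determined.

2

The 7 variables together cover exactly {1, 2, 3, 4, 5, 6, 7} — 7 values for 7 variables — and 3 appears only in f's list, so f = 3.
The 2 variables g and p are confined to {1, 6}, which locks those values in; drop them from d, h.
h's domain is down to {7}, so h = 7. Remove 7 from d.
Determined: f=3, h=7. The other variables each still have more than one consistent value. That makes 2.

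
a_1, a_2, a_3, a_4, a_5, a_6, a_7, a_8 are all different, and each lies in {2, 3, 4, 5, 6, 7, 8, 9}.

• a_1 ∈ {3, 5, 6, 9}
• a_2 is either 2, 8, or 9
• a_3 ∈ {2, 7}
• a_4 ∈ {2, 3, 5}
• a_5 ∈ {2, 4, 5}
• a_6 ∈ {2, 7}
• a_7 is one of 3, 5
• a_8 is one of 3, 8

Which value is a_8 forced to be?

Among the 8 variables, 4 fits only a_5 (and all 8 values in {2, 3, 4, 5, 6, 7, 8, 9} must be used), so a_5 = 4.
The 7 still-open variables together cover exactly {2, 3, 5, 6, 7, 8, 9} — 7 values for 7 variables — and 6 appears only in a_1's list, so a_1 = 6.
The 6 still-open variables together cover exactly {2, 3, 5, 7, 8, 9} — 6 values for 6 variables — and 9 appears only in a_2's list, so a_2 = 9.
The 5 still-open variables together cover exactly {2, 3, 5, 7, 8} — 5 values for 5 variables — and 8 appears only in a_8's list, so a_8 = 8.

8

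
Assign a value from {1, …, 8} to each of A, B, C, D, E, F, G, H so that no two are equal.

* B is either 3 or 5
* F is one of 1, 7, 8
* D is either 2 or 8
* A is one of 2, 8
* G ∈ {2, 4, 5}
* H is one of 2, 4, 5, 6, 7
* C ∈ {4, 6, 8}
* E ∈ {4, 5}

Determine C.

6

The 8 variables draw from only 8 values {1, 2, 3, 4, 5, 6, 7, 8}, so each is used; only F can be 1, hence F = 1.
The 7 still-open variables draw from only 7 values {2, 3, 4, 5, 6, 7, 8}, so each is used; only B can be 3, hence B = 3.
The 6 still-open variables together cover exactly {2, 4, 5, 6, 7, 8} — 6 values for 6 variables — and 7 appears only in H's list, so H = 7.
The 5 still-open variables together cover exactly {2, 4, 5, 6, 8} — 5 values for 5 variables — and 6 appears only in C's list, so C = 6.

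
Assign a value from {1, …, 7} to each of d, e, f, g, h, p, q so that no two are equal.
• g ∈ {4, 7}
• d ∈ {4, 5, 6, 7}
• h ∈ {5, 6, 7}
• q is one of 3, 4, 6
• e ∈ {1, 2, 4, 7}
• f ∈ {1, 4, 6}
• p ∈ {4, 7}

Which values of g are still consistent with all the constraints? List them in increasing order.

4, 7

The 7 variables together cover exactly {1, 2, 3, 4, 5, 6, 7} — 7 values for 7 variables — and 2 appears only in e's list, so e = 2.
The 6 still-open variables draw from only 6 values {1, 3, 4, 5, 6, 7}, so each is used; only f can be 1, hence f = 1.
Among the 5 still-open variables, 3 fits only q (and all 5 values in {3, 4, 5, 6, 7} must be used), so q = 3.
g and p share exactly the 2 values {4, 7}; by pigeonhole those values go to them, so strike 4, 7 from d, h.
No further eliminations apply; g can still be any of 4, 7.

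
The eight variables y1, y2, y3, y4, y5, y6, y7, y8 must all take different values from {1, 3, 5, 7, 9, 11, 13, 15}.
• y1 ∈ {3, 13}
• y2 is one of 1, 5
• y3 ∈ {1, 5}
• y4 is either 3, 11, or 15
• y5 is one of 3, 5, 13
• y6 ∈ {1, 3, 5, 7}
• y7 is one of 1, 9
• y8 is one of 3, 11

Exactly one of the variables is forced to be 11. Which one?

y8

Among the 8 variables, 7 fits only y6 (and all 8 values in {1, 3, 5, 7, 9, 11, 13, 15} must be used), so y6 = 7.
Among the 7 still-open variables, 9 fits only y7 (and all 7 values in {1, 3, 5, 9, 11, 13, 15} must be used), so y7 = 9.
Among the 6 still-open variables, 15 fits only y4 (and all 6 values in {1, 3, 5, 11, 13, 15} must be used), so y4 = 15.
Among the 5 still-open variables, 11 fits only y8 (and all 5 values in {1, 3, 5, 11, 13} must be used), so y8 = 11.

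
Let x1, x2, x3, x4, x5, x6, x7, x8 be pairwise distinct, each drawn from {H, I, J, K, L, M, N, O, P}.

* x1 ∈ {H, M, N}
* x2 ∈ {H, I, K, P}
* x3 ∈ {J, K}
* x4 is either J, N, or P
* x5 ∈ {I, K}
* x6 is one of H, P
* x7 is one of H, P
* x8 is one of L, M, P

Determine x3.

J

The 8 variables draw from only 8 values {H, I, J, K, L, M, N, P}, so each is used; only x8 can be L, hence x8 = L.
Among the 7 still-open variables, M fits only x1 (and all 7 values in {H, I, J, K, M, N, P} must be used), so x1 = M.
The 6 still-open variables together cover exactly {H, I, J, K, N, P} — 6 values for 6 variables — and N appears only in x4's list, so x4 = N.
Among the 5 still-open variables, J fits only x3 (and all 5 values in {H, I, J, K, P} must be used), so x3 = J.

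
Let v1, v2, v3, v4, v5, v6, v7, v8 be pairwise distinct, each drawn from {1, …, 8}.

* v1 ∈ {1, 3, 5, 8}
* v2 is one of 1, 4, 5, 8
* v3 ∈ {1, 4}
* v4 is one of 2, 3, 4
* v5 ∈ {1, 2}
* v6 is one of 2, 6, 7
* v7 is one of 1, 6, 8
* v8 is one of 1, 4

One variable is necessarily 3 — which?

Among the 8 variables, 7 fits only v6 (and all 8 values in {1, 2, 3, 4, 5, 6, 7, 8} must be used), so v6 = 7.
Among the 7 still-open variables, 6 fits only v7 (and all 7 values in {1, 2, 3, 4, 5, 6, 8} must be used), so v7 = 6.
v3 and v8 between them cover only {1, 4} — a naked pair. Remove those values from v1, v2, v4, v5.
v5 must be 2 (only option left). So v4 can't be 2.
So 3 goes to v4.

v4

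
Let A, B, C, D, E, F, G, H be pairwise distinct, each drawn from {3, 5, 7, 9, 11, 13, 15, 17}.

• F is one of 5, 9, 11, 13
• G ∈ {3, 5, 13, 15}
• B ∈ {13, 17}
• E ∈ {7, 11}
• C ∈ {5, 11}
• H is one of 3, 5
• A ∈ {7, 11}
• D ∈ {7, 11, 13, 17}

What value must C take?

Among the 8 variables, 9 fits only F (and all 8 values in {3, 5, 7, 9, 11, 13, 15, 17} must be used), so F = 9.
The 7 still-open variables together cover exactly {3, 5, 7, 11, 13, 15, 17} — 7 values for 7 variables — and 15 appears only in G's list, so G = 15.
Among the 6 still-open variables, 3 fits only H (and all 6 values in {3, 5, 7, 11, 13, 17} must be used), so H = 3.
Among the 5 still-open variables, 5 fits only C (and all 5 values in {5, 7, 11, 13, 17} must be used), so C = 5.

5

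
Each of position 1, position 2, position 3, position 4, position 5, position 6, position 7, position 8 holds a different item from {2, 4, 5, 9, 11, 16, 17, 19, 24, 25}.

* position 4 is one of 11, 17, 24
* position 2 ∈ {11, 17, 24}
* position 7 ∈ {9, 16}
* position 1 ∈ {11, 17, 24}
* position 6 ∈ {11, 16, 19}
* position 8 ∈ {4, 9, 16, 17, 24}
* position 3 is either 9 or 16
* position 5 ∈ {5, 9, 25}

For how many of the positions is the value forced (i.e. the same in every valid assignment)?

2

position 3 and position 7 between them cover only {9, 16} — a naked pair. Remove those values from position 5, position 6, position 8.
position 1, position 2, position 4 share exactly the 3 values {11, 17, 24}; by pigeonhole those values go to them, so strike 11, 17, 24 from position 6, position 8.
position 6 must be 19 (only option left).
position 8 has just one choice, so position 8 = 4.
Determined: position 6=19, position 8=4. The other positions each still have more than one consistent value. That makes 2.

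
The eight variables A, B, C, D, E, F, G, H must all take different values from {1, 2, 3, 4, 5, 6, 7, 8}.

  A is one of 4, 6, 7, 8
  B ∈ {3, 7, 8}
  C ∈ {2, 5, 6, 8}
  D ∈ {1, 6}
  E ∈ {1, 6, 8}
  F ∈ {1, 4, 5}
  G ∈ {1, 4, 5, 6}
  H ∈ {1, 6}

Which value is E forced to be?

The 8 variables draw from only 8 values {1, 2, 3, 4, 5, 6, 7, 8}, so each is used; only C can be 2, hence C = 2.
Among the 7 still-open variables, 3 fits only B (and all 7 values in {1, 3, 4, 5, 6, 7, 8} must be used), so B = 3.
The 6 still-open variables draw from only 6 values {1, 4, 5, 6, 7, 8}, so each is used; only A can be 7, hence A = 7.
Among the 5 still-open variables, 8 fits only E (and all 5 values in {1, 4, 5, 6, 8} must be used), so E = 8.

8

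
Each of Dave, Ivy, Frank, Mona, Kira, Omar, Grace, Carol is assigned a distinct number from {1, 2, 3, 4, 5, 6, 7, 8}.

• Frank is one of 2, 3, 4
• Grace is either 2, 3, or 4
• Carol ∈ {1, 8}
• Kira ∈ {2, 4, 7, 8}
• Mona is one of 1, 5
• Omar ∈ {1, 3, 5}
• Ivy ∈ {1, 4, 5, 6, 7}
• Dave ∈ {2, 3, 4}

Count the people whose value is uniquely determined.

The 8 variables together cover exactly {1, 2, 3, 4, 5, 6, 7, 8} — 8 values for 8 variables — and 6 appears only in Ivy's list, so Ivy = 6.
The 7 still-open variables draw from only 7 values {1, 2, 3, 4, 5, 7, 8}, so each is used; only Kira can be 7, hence Kira = 7.
The 6 still-open variables together cover exactly {1, 2, 3, 4, 5, 8} — 6 values for 6 variables — and 8 appears only in Carol's list, so Carol = 8.
The 3 variables Dave, Frank, Grace are confined to {2, 3, 4}, which locks those values in; drop them from Omar.
Determined: Ivy=6, Kira=7, Carol=8. The other people each still have more than one consistent value. That makes 3.

3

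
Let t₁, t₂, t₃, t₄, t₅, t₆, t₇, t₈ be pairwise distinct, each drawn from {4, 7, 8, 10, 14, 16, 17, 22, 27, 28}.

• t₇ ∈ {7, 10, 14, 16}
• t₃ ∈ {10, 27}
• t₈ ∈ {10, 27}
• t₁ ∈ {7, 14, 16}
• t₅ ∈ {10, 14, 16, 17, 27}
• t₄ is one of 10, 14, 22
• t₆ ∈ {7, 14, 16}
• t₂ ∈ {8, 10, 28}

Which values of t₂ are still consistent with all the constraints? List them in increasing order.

8, 28

The 2 variables t₃ and t₈ are confined to {10, 27}, which locks those values in; drop them from t₂, t₄, t₅, t₇.
t₁, t₆, t₇ share exactly the 3 values {7, 14, 16}; by pigeonhole those values go to them, so strike 7, 14, 16 from t₄, t₅.
t₄ has just one choice, so t₄ = 22.
That leaves t₅ = 17.
No further eliminations apply; t₂ can still be any of 8, 28.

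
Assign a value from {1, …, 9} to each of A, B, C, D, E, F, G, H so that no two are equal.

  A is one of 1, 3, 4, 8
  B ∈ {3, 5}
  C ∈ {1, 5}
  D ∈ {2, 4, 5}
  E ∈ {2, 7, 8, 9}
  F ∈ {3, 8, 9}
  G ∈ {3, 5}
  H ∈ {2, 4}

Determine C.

The 8 variables together cover exactly {1, 2, 3, 4, 5, 7, 8, 9} — 8 values for 8 variables — and 7 appears only in E's list, so E = 7.
The 7 still-open variables together cover exactly {1, 2, 3, 4, 5, 8, 9} — 7 values for 7 variables — and 9 appears only in F's list, so F = 9.
Among the 6 still-open variables, 8 fits only A (and all 6 values in {1, 2, 3, 4, 5, 8} must be used), so A = 8.
The 5 still-open variables draw from only 5 values {1, 2, 3, 4, 5}, so each is used; only C can be 1, hence C = 1.

1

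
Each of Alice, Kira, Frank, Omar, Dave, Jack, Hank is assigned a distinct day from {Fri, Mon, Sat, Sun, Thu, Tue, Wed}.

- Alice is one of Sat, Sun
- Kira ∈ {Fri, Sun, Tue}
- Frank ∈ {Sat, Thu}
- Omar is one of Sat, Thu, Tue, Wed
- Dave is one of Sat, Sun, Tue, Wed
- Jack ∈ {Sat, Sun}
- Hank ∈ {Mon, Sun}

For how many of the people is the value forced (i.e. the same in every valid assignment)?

3

Among the 7 variables, Fri fits only Kira (and all 7 values in {Fri, Mon, Sat, Sun, Thu, Tue, Wed} must be used), so Kira = Fri.
The 6 still-open variables draw from only 6 values {Mon, Sat, Sun, Thu, Tue, Wed}, so each is used; only Hank can be Mon, hence Hank = Mon.
Alice and Jack between them cover only {Sat, Sun} — a naked pair. Remove those values from Frank, Omar, Dave.
Frank must be Thu (only option left). Remove Thu from Omar.
Determined: Kira=Fri, Frank=Thu, Hank=Mon. The other people each still have more than one consistent value. That makes 3.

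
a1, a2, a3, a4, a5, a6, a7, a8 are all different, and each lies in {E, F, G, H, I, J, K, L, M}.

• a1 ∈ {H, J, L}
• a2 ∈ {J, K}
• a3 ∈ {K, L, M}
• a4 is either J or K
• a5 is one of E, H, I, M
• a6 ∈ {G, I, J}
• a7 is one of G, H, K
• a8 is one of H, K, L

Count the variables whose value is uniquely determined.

The 8 variables together cover exactly {E, G, H, I, J, K, L, M} — 8 values for 8 variables — and E appears only in a5's list, so a5 = E.
The 7 still-open variables draw from only 7 values {G, H, I, J, K, L, M}, so each is used; only a6 can be I, hence a6 = I.
Among the 6 still-open variables, G fits only a7 (and all 6 values in {G, H, J, K, L, M} must be used), so a7 = G.
Among the 5 still-open variables, M fits only a3 (and all 5 values in {H, J, K, L, M} must be used), so a3 = M.
The 2 variables a2 and a4 are confined to {J, K}, which locks those values in; drop them from a1, a8.
Determined: a3=M, a5=E, a6=I, a7=G. The other variables each still have more than one consistent value. That makes 4.

4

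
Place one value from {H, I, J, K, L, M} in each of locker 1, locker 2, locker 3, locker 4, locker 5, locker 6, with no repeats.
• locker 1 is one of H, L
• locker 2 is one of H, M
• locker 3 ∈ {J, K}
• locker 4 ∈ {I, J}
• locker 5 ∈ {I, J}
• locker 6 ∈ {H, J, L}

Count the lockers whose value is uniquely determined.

2

Among the 6 variables, K fits only locker 3 (and all 6 values in {H, I, J, K, L, M} must be used), so locker 3 = K.
The 5 still-open variables together cover exactly {H, I, J, L, M} — 5 values for 5 variables — and M appears only in locker 2's list, so locker 2 = M.
The 2 variables locker 4 and locker 5 are confined to {I, J}, which locks those values in; drop them from locker 6.
Determined: locker 2=M, locker 3=K. The other lockers each still have more than one consistent value. That makes 2.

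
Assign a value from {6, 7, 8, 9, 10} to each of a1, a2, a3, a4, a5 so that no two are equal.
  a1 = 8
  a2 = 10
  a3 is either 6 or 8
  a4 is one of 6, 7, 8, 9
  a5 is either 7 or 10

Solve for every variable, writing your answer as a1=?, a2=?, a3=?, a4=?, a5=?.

a1=8, a2=10, a3=6, a4=9, a5=7

a1 has just one choice, so a1 = 8. Remove 8 from a3, a4.
That leaves a2 = 10. Remove 10 from a5.
a3's domain is down to {6}, so a3 = 6. Strike 6 from a4.
a5 has just one choice, so a5 = 7. So a4 can't be 7.
a4 must be 9 (only option left).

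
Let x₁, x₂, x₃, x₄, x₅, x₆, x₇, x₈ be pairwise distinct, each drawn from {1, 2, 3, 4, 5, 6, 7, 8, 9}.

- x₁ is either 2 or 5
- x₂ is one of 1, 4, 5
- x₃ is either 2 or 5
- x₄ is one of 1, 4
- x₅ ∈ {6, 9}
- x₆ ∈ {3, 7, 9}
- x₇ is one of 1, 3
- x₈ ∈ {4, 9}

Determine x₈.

Among the 8 variables, 6 fits only x₅ (and all 8 values in {1, 2, 3, 4, 5, 6, 7, 9} must be used), so x₅ = 6.
The 7 still-open variables together cover exactly {1, 2, 3, 4, 5, 7, 9} — 7 values for 7 variables — and 7 appears only in x₆'s list, so x₆ = 7.
The 6 still-open variables draw from only 6 values {1, 2, 3, 4, 5, 9}, so each is used; only x₇ can be 3, hence x₇ = 3.
The 5 still-open variables draw from only 5 values {1, 2, 4, 5, 9}, so each is used; only x₈ can be 9, hence x₈ = 9.

9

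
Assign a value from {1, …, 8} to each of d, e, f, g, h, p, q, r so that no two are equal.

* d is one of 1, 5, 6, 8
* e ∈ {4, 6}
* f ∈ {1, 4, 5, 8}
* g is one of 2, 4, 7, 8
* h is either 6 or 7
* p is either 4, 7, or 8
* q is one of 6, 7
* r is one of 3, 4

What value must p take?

8

The 8 variables draw from only 8 values {1, 2, 3, 4, 5, 6, 7, 8}, so each is used; only g can be 2, hence g = 2.
The 7 still-open variables together cover exactly {1, 3, 4, 5, 6, 7, 8} — 7 values for 7 variables — and 3 appears only in r's list, so r = 3.
The 2 variables h and q are confined to {6, 7}, which locks those values in; drop them from d, e, p.
e's domain is down to {4}, so e = 4. So f, p can't be 4.
So p = 8.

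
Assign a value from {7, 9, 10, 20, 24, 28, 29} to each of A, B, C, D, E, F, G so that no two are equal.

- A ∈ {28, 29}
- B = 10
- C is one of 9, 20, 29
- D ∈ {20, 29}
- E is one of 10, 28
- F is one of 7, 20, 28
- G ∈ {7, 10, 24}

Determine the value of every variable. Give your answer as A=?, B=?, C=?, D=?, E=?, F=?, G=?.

B has just one choice, so B = 10. Eliminate 10 elsewhere: E, G.
E has just one choice, so E = 28. So A, F can't be 28.
A's domain is down to {29}, so A = 29. So C, D can't be 29.
D's domain is down to {20}, so D = 20. Strike 20 from C, F.
That leaves F = 7. So G can't be 7.
G has just one choice, so G = 24.
C must be 9 (only option left).

A=29, B=10, C=9, D=20, E=28, F=7, G=24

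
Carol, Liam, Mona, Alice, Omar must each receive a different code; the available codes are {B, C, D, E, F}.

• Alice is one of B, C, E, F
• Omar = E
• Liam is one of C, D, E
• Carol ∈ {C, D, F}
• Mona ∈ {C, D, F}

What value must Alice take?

Omar must be E (only option left). So Liam, Alice can't be E.
The 4 still-open variables together cover exactly {B, C, D, F} — 4 values for 4 variables — and B appears only in Alice's list, so Alice = B.

B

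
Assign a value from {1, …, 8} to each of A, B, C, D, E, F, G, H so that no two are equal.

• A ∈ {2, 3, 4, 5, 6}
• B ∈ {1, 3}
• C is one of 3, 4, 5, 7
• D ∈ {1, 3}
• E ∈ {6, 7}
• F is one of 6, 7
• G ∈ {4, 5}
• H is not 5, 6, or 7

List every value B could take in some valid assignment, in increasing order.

1, 3

Among the 8 variables, 8 fits only H (and all 8 values in {1, 2, 3, 4, 5, 6, 7, 8} must be used), so H = 8.
Among the 7 still-open variables, 2 fits only A (and all 7 values in {1, 2, 3, 4, 5, 6, 7} must be used), so A = 2.
The 2 variables B and D are confined to {1, 3}, which locks those values in; drop them from C.
E and F between them cover only {6, 7} — a naked pair. Remove those values from C.
No further eliminations apply; B can still be any of 1, 3.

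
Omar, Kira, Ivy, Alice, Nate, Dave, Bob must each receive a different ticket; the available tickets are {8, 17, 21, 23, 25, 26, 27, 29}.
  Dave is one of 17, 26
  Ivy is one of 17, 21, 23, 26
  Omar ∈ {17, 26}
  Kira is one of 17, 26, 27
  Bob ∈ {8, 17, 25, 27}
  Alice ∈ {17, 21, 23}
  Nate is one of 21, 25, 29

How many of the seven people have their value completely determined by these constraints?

1

The 2 variables Omar and Dave are confined to {17, 26}, which locks those values in; drop them from Kira, Ivy, Alice, Bob.
Kira has just one choice, so Kira = 27. Eliminate 27 elsewhere: Bob.
Ivy and Alice share exactly the 2 values {21, 23}; by pigeonhole those values go to them, so strike 21, 23 from Nate.
Determined: Kira=27. The other people each still have more than one consistent value. That makes 1.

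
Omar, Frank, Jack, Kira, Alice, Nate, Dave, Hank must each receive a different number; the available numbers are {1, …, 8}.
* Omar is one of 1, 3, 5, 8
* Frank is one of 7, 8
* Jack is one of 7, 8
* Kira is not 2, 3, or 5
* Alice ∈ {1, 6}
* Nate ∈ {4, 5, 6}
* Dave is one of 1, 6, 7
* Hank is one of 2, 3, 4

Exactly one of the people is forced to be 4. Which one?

The 8 variables draw from only 8 values {1, 2, 3, 4, 5, 6, 7, 8}, so each is used; only Hank can be 2, hence Hank = 2.
The 7 still-open variables together cover exactly {1, 3, 4, 5, 6, 7, 8} — 7 values for 7 variables — and 3 appears only in Omar's list, so Omar = 3.
The 6 still-open variables together cover exactly {1, 4, 5, 6, 7, 8} — 6 values for 6 variables — and 5 appears only in Nate's list, so Nate = 5.
The 5 still-open variables together cover exactly {1, 4, 6, 7, 8} — 5 values for 5 variables — and 4 appears only in Kira's list, so Kira = 4.

Kira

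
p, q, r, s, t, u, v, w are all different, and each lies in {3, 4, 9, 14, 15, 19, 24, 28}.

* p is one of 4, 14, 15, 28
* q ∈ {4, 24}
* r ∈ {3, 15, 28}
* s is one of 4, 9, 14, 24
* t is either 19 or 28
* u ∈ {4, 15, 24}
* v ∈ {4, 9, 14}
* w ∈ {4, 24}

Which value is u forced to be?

15

Among the 8 variables, 3 fits only r (and all 8 values in {3, 4, 9, 14, 15, 19, 24, 28} must be used), so r = 3.
The 7 still-open variables draw from only 7 values {4, 9, 14, 15, 19, 24, 28}, so each is used; only t can be 19, hence t = 19.
Among the 6 still-open variables, 28 fits only p (and all 6 values in {4, 9, 14, 15, 24, 28} must be used), so p = 28.
The 5 still-open variables together cover exactly {4, 9, 14, 15, 24} — 5 values for 5 variables — and 15 appears only in u's list, so u = 15.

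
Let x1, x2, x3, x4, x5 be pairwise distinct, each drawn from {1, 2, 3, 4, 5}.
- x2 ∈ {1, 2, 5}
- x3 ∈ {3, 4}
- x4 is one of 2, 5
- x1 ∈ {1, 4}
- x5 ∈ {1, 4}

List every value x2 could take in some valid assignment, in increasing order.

The 5 variables draw from only 5 values {1, 2, 3, 4, 5}, so each is used; only x3 can be 3, hence x3 = 3.
x1 and x5 share exactly the 2 values {1, 4}; by pigeonhole those values go to them, so strike 1, 4 from x2.
No further eliminations apply; x2 can still be any of 2, 5.

2, 5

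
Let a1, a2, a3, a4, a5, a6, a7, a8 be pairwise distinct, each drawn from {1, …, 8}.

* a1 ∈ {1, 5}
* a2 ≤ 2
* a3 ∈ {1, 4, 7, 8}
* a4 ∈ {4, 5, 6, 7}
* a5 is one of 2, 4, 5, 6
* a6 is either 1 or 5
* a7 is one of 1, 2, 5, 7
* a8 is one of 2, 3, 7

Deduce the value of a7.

The 8 variables together cover exactly {1, 2, 3, 4, 5, 6, 7, 8} — 8 values for 8 variables — and 3 appears only in a8's list, so a8 = 3.
The 7 still-open variables draw from only 7 values {1, 2, 4, 5, 6, 7, 8}, so each is used; only a3 can be 8, hence a3 = 8.
The 2 variables a1 and a6 are confined to {1, 5}, which locks those values in; drop them from a2, a4, a5, a7.
a2 has just one choice, so a2 = 2. Remove 2 from a5, a7.
So a7 = 7.

7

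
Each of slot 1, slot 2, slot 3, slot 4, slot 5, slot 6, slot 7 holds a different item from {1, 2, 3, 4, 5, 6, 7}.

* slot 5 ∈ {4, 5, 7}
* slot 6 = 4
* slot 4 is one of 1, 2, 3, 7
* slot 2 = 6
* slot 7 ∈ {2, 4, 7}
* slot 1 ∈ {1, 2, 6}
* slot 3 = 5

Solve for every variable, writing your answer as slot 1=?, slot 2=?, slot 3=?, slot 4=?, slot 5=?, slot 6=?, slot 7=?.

slot 2 must be 6 (only option left). So slot 1 can't be 6.
slot 3 has just one choice, so slot 3 = 5. Remove 5 from slot 5.
slot 6's domain is down to {4}, so slot 6 = 4. So slot 5, slot 7 can't be 4.
slot 5 has just one choice, so slot 5 = 7. So slot 4, slot 7 can't be 7.
That leaves slot 7 = 2. Eliminate 2 elsewhere: slot 1, slot 4.
That leaves slot 1 = 1. So slot 4 can't be 1.
slot 4's domain is down to {3}, so slot 4 = 3.

slot 1=1, slot 2=6, slot 3=5, slot 4=3, slot 5=7, slot 6=4, slot 7=2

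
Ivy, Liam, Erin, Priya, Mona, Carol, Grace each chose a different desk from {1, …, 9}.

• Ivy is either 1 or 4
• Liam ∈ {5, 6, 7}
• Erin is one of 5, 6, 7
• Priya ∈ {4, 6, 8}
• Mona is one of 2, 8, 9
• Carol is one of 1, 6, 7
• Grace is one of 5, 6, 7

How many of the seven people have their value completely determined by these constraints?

Liam, Erin, Grace between them cover only {5, 6, 7} — a naked triple. Remove those values from Priya, Carol.
Carol must be 1 (only option left). So Ivy can't be 1.
Ivy's domain is down to {4}, so Ivy = 4. Eliminate 4 elsewhere: Priya.
Priya must be 8 (only option left). Remove 8 from Mona.
Determined: Ivy=4, Priya=8, Carol=1. The other people each still have more than one consistent value. That makes 3.

3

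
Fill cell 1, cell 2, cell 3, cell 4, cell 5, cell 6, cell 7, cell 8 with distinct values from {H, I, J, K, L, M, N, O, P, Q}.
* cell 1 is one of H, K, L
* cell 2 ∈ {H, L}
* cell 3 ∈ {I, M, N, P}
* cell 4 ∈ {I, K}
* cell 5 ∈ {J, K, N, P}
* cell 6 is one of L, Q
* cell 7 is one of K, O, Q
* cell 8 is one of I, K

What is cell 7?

cell 4 and cell 8 share exactly the 2 values {I, K}; by pigeonhole those values go to them, so strike I, K from cell 1, cell 3, cell 5, cell 7.
cell 1 and cell 2 between them cover only {H, L} — a naked pair. Remove those values from cell 6.
cell 6 must be Q (only option left). Strike Q from cell 7.
So cell 7 = O.

O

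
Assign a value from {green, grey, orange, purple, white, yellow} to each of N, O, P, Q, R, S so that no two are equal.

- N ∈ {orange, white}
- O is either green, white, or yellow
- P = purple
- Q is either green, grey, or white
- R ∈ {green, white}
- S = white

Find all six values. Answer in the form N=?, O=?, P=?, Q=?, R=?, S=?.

P's domain is down to {purple}, so P = purple.
S must be white (only option left). Remove white from N, O, Q, R.
N has just one choice, so N = orange.
R has just one choice, so R = green. Remove green from O, Q.
O must be yellow (only option left).
That leaves Q = grey.

N=orange, O=yellow, P=purple, Q=grey, R=green, S=white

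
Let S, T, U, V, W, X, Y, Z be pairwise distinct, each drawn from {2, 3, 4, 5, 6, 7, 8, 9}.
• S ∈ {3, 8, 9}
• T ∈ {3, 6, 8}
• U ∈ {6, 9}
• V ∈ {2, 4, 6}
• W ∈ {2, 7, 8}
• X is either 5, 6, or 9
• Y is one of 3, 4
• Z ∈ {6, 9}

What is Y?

The 8 variables together cover exactly {2, 3, 4, 5, 6, 7, 8, 9} — 8 values for 8 variables — and 5 appears only in X's list, so X = 5.
The 7 still-open variables draw from only 7 values {2, 3, 4, 6, 7, 8, 9}, so each is used; only W can be 7, hence W = 7.
The 6 still-open variables together cover exactly {2, 3, 4, 6, 8, 9} — 6 values for 6 variables — and 2 appears only in V's list, so V = 2.
The 5 still-open variables draw from only 5 values {3, 4, 6, 8, 9}, so each is used; only Y can be 4, hence Y = 4.

4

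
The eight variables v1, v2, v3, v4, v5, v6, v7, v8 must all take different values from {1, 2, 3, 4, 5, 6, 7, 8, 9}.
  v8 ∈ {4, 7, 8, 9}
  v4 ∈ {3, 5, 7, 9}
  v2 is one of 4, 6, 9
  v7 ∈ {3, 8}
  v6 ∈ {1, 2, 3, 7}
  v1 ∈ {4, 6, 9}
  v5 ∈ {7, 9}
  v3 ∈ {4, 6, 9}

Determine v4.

5

The 3 variables v1, v2, v3 are confined to {4, 6, 9}, which locks those values in; drop them from v4, v5, v8.
v5 must be 7 (only option left). So v4, v6, v8 can't be 7.
v8's domain is down to {8}, so v8 = 8. So v7 can't be 8.
v7 must be 3 (only option left). Remove 3 from v4, v6.
So v4 = 5.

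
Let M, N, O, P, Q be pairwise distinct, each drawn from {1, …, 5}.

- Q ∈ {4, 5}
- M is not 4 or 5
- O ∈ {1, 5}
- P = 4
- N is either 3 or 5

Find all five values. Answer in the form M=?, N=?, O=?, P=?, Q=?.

M=2, N=3, O=1, P=4, Q=5

P must be 4 (only option left). Strike 4 from Q.
That leaves Q = 5. So N, O can't be 5.
N's domain is down to {3}, so N = 3. Strike 3 from M.
O has just one choice, so O = 1. Strike 1 from M.
M's domain is down to {2}, so M = 2.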